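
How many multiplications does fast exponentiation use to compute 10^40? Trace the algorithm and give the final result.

Computing 10^40 by squaring (build up from 10^1; each line after the first costs one multiplication):

10^1 = 10
10^2 = (10^1)^2 = 10^2 = 100
10^4 = (10^2)^2 = 100^2 = 10000
10^5 = 10 * 10^4 = 10 * 10000 = 100000
10^10 = (10^5)^2 = 100000^2 = 10000000000
10^20 = (10^10)^2 = 10000000000^2 = 100000000000000000000
10^40 = (10^20)^2 = 100000000000000000000^2 = 10000000000000000000000000000000000000000

Result: 10000000000000000000000000000000000000000
Multiplications needed: 6 (6 lines after 10^1)

10^40 = 10000000000000000000000000000000000000000. Using exponentiation by squaring, this requires 6 multiplications. The key idea: if the exponent is even, square the half-power; if odd, multiply by the base once.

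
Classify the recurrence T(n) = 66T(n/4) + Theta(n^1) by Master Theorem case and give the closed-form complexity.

Master Theorem for T(n) = 66T(n/4) + O(n^1):

a = 66, b = 4, c = 1
log_b(a) = log_4(66) = 3.0222

Case 1: c = 1 < log_4(66) = 3.0222
T(n) = O(n^(log_4 66))

For T(n) = 66T(n/4) + O(n^1): log_4(66) = 3.0222. This is Case 1 of the Master Theorem (c < log_b(a), work dominated by leaves), giving O(n^(log_4 66)).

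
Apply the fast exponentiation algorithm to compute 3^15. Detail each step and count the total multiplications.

Computing 3^15 by squaring (build up from 3^1; each line after the first costs one multiplication):

3^1 = 3
3^2 = (3^1)^2 = 3^2 = 9
3^3 = 3 * 3^2 = 3 * 9 = 27
3^6 = (3^3)^2 = 27^2 = 729
3^7 = 3 * 3^6 = 3 * 729 = 2187
3^14 = (3^7)^2 = 2187^2 = 4782969
3^15 = 3 * 3^14 = 3 * 4782969 = 14348907

Result: 14348907
Multiplications needed: 6 (6 lines after 3^1)

3^15 = 14348907. Using exponentiation by squaring, this requires 6 multiplications. The key idea: if the exponent is even, square the half-power; if odd, multiply by the base once.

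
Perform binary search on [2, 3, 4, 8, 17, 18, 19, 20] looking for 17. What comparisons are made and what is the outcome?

Binary search for 17 in [2, 3, 4, 8, 17, 18, 19, 20]:

lo=0, hi=7, mid=3, arr[mid]=8 -> 8 < 17, search right half
lo=4, hi=7, mid=5, arr[mid]=18 -> 18 > 17, search left half
lo=4, hi=4, mid=4, arr[mid]=17 -> Found target at index 4!

Binary search finds 17 at index 4 after 3 comparisons. The search repeatedly halves the search space by comparing with the middle element.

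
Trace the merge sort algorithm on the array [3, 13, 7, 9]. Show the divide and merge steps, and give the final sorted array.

Merge sort trace:

Split: [3, 13, 7, 9] -> [3, 13] and [7, 9]
  Split: [3, 13] -> [3] and [13]
  Merge: [3] + [13] -> [3, 13]
  Split: [7, 9] -> [7] and [9]
  Merge: [7] + [9] -> [7, 9]
Merge: [3, 13] + [7, 9] -> [3, 7, 9, 13]

Final sorted array: [3, 7, 9, 13]

The merge sort proceeds by recursively splitting the array and merging sorted halves.
After all merges, the sorted array is [3, 7, 9, 13].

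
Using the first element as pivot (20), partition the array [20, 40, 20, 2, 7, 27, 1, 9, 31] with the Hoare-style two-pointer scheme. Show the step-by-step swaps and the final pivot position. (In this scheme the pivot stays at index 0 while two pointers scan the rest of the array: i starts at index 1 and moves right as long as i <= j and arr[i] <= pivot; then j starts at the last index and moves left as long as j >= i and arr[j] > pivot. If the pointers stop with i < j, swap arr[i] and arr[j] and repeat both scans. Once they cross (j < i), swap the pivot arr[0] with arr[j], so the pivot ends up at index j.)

Hoare-style two-pointer partition with pivot = 20:

Initial array: [20, 40, 20, 2, 7, 27, 1, 9, 31]

Pointers start at i = 1, j = 8.
i stops at index 1 (arr[1]=40 > 20), j stops at index 7 (arr[7]=9 <= 20): swap arr[1] and arr[7], array becomes [20, 9, 20, 2, 7, 27, 1, 40, 31]
i stops at index 5 (arr[5]=27 > 20), j stops at index 6 (arr[6]=1 <= 20): swap arr[5] and arr[6], array becomes [20, 9, 20, 2, 7, 1, 27, 40, 31]
i ends at 6, j ends at 5: the pointers have crossed (j < i), so scanning stops.

Swap pivot arr[0] with arr[5] to place pivot at position 5: [1, 9, 20, 2, 7, 20, 27, 40, 31]
Pivot position: 5

After partitioning with pivot 20, the array becomes [1, 9, 20, 2, 7, 20, 27, 40, 31]. The pivot is placed at index 5. All elements to the left of the pivot are <= 20, and all elements to the right are > 20.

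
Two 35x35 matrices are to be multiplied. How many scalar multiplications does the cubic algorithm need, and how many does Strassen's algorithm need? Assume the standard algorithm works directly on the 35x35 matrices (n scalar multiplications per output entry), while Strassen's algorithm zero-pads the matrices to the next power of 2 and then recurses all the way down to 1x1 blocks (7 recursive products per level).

Matrix multiplication for 35x35 matrices:

Strassen's algorithm requires power-of-2 dimensions. Pad 35x35 to 64x64 (next power of 2).

Standard algorithm: 35^3 = 42875 multiplications
Strassen's algorithm: 7^(log2(64)) = 7^6 = 117649 multiplications
Difference: 42875 - 117649 = -74774 (Strassen uses MORE here due to padding overhead — for small or just-over-power-of-2 n, padding can outweigh the per-level savings)

Standard: 42875 multiplications (35^3). Strassen: 117649 multiplications (7^6, after padding to 64x64). Strassen reduces 8 recursive multiplications to 7 at each level.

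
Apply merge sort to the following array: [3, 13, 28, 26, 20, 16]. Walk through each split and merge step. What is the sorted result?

Merge sort trace:

Split: [3, 13, 28, 26, 20, 16] -> [3, 13, 28] and [26, 20, 16]
  Split: [3, 13, 28] -> [3] and [13, 28]
    Split: [13, 28] -> [13] and [28]
    Merge: [13] + [28] -> [13, 28]
  Merge: [3] + [13, 28] -> [3, 13, 28]
  Split: [26, 20, 16] -> [26] and [20, 16]
    Split: [20, 16] -> [20] and [16]
    Merge: [20] + [16] -> [16, 20]
  Merge: [26] + [16, 20] -> [16, 20, 26]
Merge: [3, 13, 28] + [16, 20, 26] -> [3, 13, 16, 20, 26, 28]

Final sorted array: [3, 13, 16, 20, 26, 28]

The merge sort proceeds by recursively splitting the array and merging sorted halves.
After all merges, the sorted array is [3, 13, 16, 20, 26, 28].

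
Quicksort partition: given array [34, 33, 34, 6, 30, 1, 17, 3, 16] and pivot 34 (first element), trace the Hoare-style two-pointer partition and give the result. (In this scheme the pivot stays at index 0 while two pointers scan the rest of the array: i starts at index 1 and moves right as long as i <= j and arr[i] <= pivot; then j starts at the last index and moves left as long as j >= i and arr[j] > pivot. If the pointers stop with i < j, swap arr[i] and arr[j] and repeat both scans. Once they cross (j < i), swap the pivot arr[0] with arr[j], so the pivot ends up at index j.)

Hoare-style two-pointer partition with pivot = 34:

Initial array: [34, 33, 34, 6, 30, 1, 17, 3, 16]

Pointers start at i = 1, j = 8.
i ends at 9, j ends at 8: the pointers have crossed (j < i), so scanning stops.

Swap pivot arr[0] with arr[8] to place pivot at position 8: [16, 33, 34, 6, 30, 1, 17, 3, 34]
Pivot position: 8

After partitioning with pivot 34, the array becomes [16, 33, 34, 6, 30, 1, 17, 3, 34]. The pivot is placed at index 8. All elements to the left of the pivot are <= 34, and all elements to the right are > 34.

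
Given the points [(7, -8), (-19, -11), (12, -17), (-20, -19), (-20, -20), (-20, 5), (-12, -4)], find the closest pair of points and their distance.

Computing all pairwise distances among 7 points:

d((7, -8), (-19, -11)) = 26.1725
d((7, -8), (12, -17)) = 10.2956
d((7, -8), (-20, -19)) = 29.1548
d((7, -8), (-20, -20)) = 29.5466
d((7, -8), (-20, 5)) = 29.9666
d((7, -8), (-12, -4)) = 19.4165
d((-19, -11), (12, -17)) = 31.5753
d((-19, -11), (-20, -19)) = 8.0623
d((-19, -11), (-20, -20)) = 9.0554
d((-19, -11), (-20, 5)) = 16.0312
d((-19, -11), (-12, -4)) = 9.8995
d((12, -17), (-20, -19)) = 32.0624
d((12, -17), (-20, -20)) = 32.1403
d((12, -17), (-20, 5)) = 38.833
d((12, -17), (-12, -4)) = 27.2947
d((-20, -19), (-20, -20)) = 1.0 <-- minimum
d((-20, -19), (-20, 5)) = 24.0
d((-20, -19), (-12, -4)) = 17.0
d((-20, -20), (-20, 5)) = 25.0
d((-20, -20), (-12, -4)) = 17.8885
d((-20, 5), (-12, -4)) = 12.0416

Closest pair: (-20, -19) and (-20, -20) with distance 1.0

The closest pair is (-20, -19) and (-20, -20) with Euclidean distance 1.0. For 7 points, brute-force pairwise comparison is shown above. For large n, the divide-and-conquer algorithm (sort by x, recurse on halves, check the dividing strip) achieves O(n log n).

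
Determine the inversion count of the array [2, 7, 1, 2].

Finding inversions in [2, 7, 1, 2]:

(0, 2): arr[0]=2 > arr[2]=1
(1, 2): arr[1]=7 > arr[2]=1
(1, 3): arr[1]=7 > arr[3]=2

Total inversions: 3

The array has 3 inversion(s): (0,2), (1,2), (1,3). Each pair (i,j) satisfies i < j and arr[i] > arr[j].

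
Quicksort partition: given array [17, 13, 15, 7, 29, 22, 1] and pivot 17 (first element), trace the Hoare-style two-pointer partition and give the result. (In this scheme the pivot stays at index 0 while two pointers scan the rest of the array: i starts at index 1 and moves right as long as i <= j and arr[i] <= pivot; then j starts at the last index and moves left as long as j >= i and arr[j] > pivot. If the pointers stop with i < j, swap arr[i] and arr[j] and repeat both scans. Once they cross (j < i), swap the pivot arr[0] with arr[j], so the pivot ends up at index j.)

Hoare-style two-pointer partition with pivot = 17:

Initial array: [17, 13, 15, 7, 29, 22, 1]

Pointers start at i = 1, j = 6.
i stops at index 4 (arr[4]=29 > 17), j stops at index 6 (arr[6]=1 <= 17): swap arr[4] and arr[6], array becomes [17, 13, 15, 7, 1, 22, 29]
i ends at 5, j ends at 4: the pointers have crossed (j < i), so scanning stops.

Swap pivot arr[0] with arr[4] to place pivot at position 4: [1, 13, 15, 7, 17, 22, 29]
Pivot position: 4

After partitioning with pivot 17, the array becomes [1, 13, 15, 7, 17, 22, 29]. The pivot is placed at index 4. All elements to the left of the pivot are <= 17, and all elements to the right are > 17.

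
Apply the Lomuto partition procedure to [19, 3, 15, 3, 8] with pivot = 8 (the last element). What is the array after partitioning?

Lomuto partition with pivot = 8:

Initial array: [19, 3, 15, 3, 8]

arr[0]=19 > 8: no swap
arr[1]=3 <= 8: swap with position 0, array becomes [3, 19, 15, 3, 8]
arr[2]=15 > 8: no swap
arr[3]=3 <= 8: swap with position 1, array becomes [3, 3, 15, 19, 8]

Place pivot at position 2: [3, 3, 8, 19, 15]
Pivot position: 2

After partitioning with pivot 8, the array becomes [3, 3, 8, 19, 15]. The pivot is placed at index 2. All elements to the left of the pivot are <= 8, and all elements to the right are > 8.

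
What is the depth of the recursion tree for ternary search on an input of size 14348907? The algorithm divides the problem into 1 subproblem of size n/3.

For divide and conquer with division factor 3:

Problem sizes at each level:
Level 0: 14348907
Level 1: 4782969
Level 2: 1594323
Level 3: 531441
Level 4: 177147
Level 5: 59049
Level 6: 19683
Level 7: 6561
Level 8: 2187
Level 9: 729
Level 10: 243
Level 11: 81
Level 12: 27
Level 13: 9
Level 14: 3
Level 15: 1

The root is level 0 and the size-1 base case is level 15 (the tree spans levels 0 through 15, i.e. 16 levels counting the root), so the depth is the number of divisions: log_3(14348907) = 15

The recursion tree depth is log_3(14348907) = 15. At each level, the problem size is divided by 3, so it takes 15 divisions to reduce to a base case of size 1. The algorithm makes 1 recursive call at each level.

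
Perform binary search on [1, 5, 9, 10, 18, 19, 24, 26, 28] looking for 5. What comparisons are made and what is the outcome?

Binary search for 5 in [1, 5, 9, 10, 18, 19, 24, 26, 28]:

lo=0, hi=8, mid=4, arr[mid]=18 -> 18 > 5, search left half
lo=0, hi=3, mid=1, arr[mid]=5 -> Found target at index 1!

Binary search finds 5 at index 1 after 2 comparisons. The search repeatedly halves the search space by comparing with the middle element.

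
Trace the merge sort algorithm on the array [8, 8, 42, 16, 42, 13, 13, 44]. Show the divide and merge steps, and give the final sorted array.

Merge sort trace:

Split: [8, 8, 42, 16, 42, 13, 13, 44] -> [8, 8, 42, 16] and [42, 13, 13, 44]
  Split: [8, 8, 42, 16] -> [8, 8] and [42, 16]
    Split: [8, 8] -> [8] and [8]
    Merge: [8] + [8] -> [8, 8]
    Split: [42, 16] -> [42] and [16]
    Merge: [42] + [16] -> [16, 42]
  Merge: [8, 8] + [16, 42] -> [8, 8, 16, 42]
  Split: [42, 13, 13, 44] -> [42, 13] and [13, 44]
    Split: [42, 13] -> [42] and [13]
    Merge: [42] + [13] -> [13, 42]
    Split: [13, 44] -> [13] and [44]
    Merge: [13] + [44] -> [13, 44]
  Merge: [13, 42] + [13, 44] -> [13, 13, 42, 44]
Merge: [8, 8, 16, 42] + [13, 13, 42, 44] -> [8, 8, 13, 13, 16, 42, 42, 44]

Final sorted array: [8, 8, 13, 13, 16, 42, 42, 44]

The merge sort proceeds by recursively splitting the array and merging sorted halves.
After all merges, the sorted array is [8, 8, 13, 13, 16, 42, 42, 44].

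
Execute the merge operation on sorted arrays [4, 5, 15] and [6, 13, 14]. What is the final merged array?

Merging process:

Compare 4 vs 6: take 4 from left. Merged: [4]
Compare 5 vs 6: take 5 from left. Merged: [4, 5]
Compare 15 vs 6: take 6 from right. Merged: [4, 5, 6]
Compare 15 vs 13: take 13 from right. Merged: [4, 5, 6, 13]
Compare 15 vs 14: take 14 from right. Merged: [4, 5, 6, 13, 14]
Append remaining from left: [15]. Merged: [4, 5, 6, 13, 14, 15]

Final merged array: [4, 5, 6, 13, 14, 15]
Total comparisons: 5

The merged array is [4, 5, 6, 13, 14, 15], requiring 5 comparisons. The merge step runs in O(n) time where n is the total number of elements.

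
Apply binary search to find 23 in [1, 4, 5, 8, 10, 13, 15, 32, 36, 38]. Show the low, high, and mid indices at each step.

Binary search for 23 in [1, 4, 5, 8, 10, 13, 15, 32, 36, 38]:

lo=0, hi=9, mid=4, arr[mid]=10 -> 10 < 23, search right half
lo=5, hi=9, mid=7, arr[mid]=32 -> 32 > 23, search left half
lo=5, hi=6, mid=5, arr[mid]=13 -> 13 < 23, search right half
lo=6, hi=6, mid=6, arr[mid]=15 -> 15 < 23, search right half
lo=7 > hi=6, target 23 not found

Binary search determines that 23 is not in the array after 4 comparisons. The search space was exhausted without finding the target.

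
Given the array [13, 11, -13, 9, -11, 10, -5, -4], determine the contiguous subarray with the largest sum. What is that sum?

Using Kadane's algorithm on [13, 11, -13, 9, -11, 10, -5, -4]:

Scanning through the array:
Position 1 (value 11): max_ending_here = 24, max_so_far = 24
Position 2 (value -13): max_ending_here = 11, max_so_far = 24
Position 3 (value 9): max_ending_here = 20, max_so_far = 24
Position 4 (value -11): max_ending_here = 9, max_so_far = 24
Position 5 (value 10): max_ending_here = 19, max_so_far = 24
Position 6 (value -5): max_ending_here = 14, max_so_far = 24
Position 7 (value -4): max_ending_here = 10, max_so_far = 24

Maximum subarray: [13, 11]
Maximum sum: 24

The maximum subarray is [13, 11] with sum 24. This subarray runs from index 0 to index 1.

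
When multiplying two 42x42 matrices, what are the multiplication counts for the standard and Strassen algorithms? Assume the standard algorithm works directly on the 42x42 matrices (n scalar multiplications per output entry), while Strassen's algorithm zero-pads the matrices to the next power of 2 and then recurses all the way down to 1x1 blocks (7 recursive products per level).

Matrix multiplication for 42x42 matrices:

Strassen's algorithm requires power-of-2 dimensions. Pad 42x42 to 64x64 (next power of 2).

Standard algorithm: 42^3 = 74088 multiplications
Strassen's algorithm: 7^(log2(64)) = 7^6 = 117649 multiplications
Difference: 74088 - 117649 = -43561 (Strassen uses MORE here due to padding overhead — for small or just-over-power-of-2 n, padding can outweigh the per-level savings)

Standard: 74088 multiplications (42^3). Strassen: 117649 multiplications (7^6, after padding to 64x64). Strassen reduces 8 recursive multiplications to 7 at each level.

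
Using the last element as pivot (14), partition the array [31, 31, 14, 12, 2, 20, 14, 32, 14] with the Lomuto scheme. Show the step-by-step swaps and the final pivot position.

Lomuto partition with pivot = 14:

Initial array: [31, 31, 14, 12, 2, 20, 14, 32, 14]

arr[0]=31 > 14: no swap
arr[1]=31 > 14: no swap
arr[2]=14 <= 14: swap with position 0, array becomes [14, 31, 31, 12, 2, 20, 14, 32, 14]
arr[3]=12 <= 14: swap with position 1, array becomes [14, 12, 31, 31, 2, 20, 14, 32, 14]
arr[4]=2 <= 14: swap with position 2, array becomes [14, 12, 2, 31, 31, 20, 14, 32, 14]
arr[5]=20 > 14: no swap
arr[6]=14 <= 14: swap with position 3, array becomes [14, 12, 2, 14, 31, 20, 31, 32, 14]
arr[7]=32 > 14: no swap

Place pivot at position 4: [14, 12, 2, 14, 14, 20, 31, 32, 31]
Pivot position: 4

After partitioning with pivot 14, the array becomes [14, 12, 2, 14, 14, 20, 31, 32, 31]. The pivot is placed at index 4. All elements to the left of the pivot are <= 14, and all elements to the right are > 14.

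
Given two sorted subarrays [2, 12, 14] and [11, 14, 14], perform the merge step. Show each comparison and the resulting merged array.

Merging process:

Compare 2 vs 11: take 2 from left. Merged: [2]
Compare 12 vs 11: take 11 from right. Merged: [2, 11]
Compare 12 vs 14: take 12 from left. Merged: [2, 11, 12]
Compare 14 vs 14: take 14 from left. Merged: [2, 11, 12, 14]
Append remaining from right: [14, 14]. Merged: [2, 11, 12, 14, 14, 14]

Final merged array: [2, 11, 12, 14, 14, 14]
Total comparisons: 4

The merged array is [2, 11, 12, 14, 14, 14], requiring 4 comparisons. The merge step runs in O(n) time where n is the total number of elements.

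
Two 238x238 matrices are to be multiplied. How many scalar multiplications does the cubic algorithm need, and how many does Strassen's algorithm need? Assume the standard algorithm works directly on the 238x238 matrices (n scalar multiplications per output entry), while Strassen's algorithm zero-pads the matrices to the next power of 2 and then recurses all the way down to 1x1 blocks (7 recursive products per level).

Matrix multiplication for 238x238 matrices:

Strassen's algorithm requires power-of-2 dimensions. Pad 238x238 to 256x256 (next power of 2).

Standard algorithm: 238^3 = 13481272 multiplications
Strassen's algorithm: 7^(log2(256)) = 7^8 = 5764801 multiplications
Savings: 13481272 - 5764801 = 7716471 multiplications

Standard: 13481272 multiplications (238^3). Strassen: 5764801 multiplications (7^8, after padding to 256x256). Strassen reduces 8 recursive multiplications to 7 at each level.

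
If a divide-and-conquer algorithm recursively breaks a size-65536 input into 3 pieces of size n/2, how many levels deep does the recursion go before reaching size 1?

For divide and conquer with division factor 2:

Problem sizes at each level:
Level 0: 65536
Level 1: 32768
Level 2: 16384
Level 3: 8192
Level 4: 4096
Level 5: 2048
Level 6: 1024
Level 7: 512
Level 8: 256
Level 9: 128
Level 10: 64
Level 11: 32
Level 12: 16
Level 13: 8
Level 14: 4
Level 15: 2
Level 16: 1

The root is level 0 and the size-1 base case is level 16 (the tree spans levels 0 through 16, i.e. 17 levels counting the root), so the depth is the number of divisions: log_2(65536) = 16

The recursion tree depth is log_2(65536) = 16. At each level, the problem size is divided by 2, so it takes 16 divisions to reduce to a base case of size 1. The algorithm makes 3 recursive calls at each level.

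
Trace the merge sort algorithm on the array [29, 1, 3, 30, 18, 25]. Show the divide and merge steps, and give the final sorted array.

Merge sort trace:

Split: [29, 1, 3, 30, 18, 25] -> [29, 1, 3] and [30, 18, 25]
  Split: [29, 1, 3] -> [29] and [1, 3]
    Split: [1, 3] -> [1] and [3]
    Merge: [1] + [3] -> [1, 3]
  Merge: [29] + [1, 3] -> [1, 3, 29]
  Split: [30, 18, 25] -> [30] and [18, 25]
    Split: [18, 25] -> [18] and [25]
    Merge: [18] + [25] -> [18, 25]
  Merge: [30] + [18, 25] -> [18, 25, 30]
Merge: [1, 3, 29] + [18, 25, 30] -> [1, 3, 18, 25, 29, 30]

Final sorted array: [1, 3, 18, 25, 29, 30]

The merge sort proceeds by recursively splitting the array and merging sorted halves.
After all merges, the sorted array is [1, 3, 18, 25, 29, 30].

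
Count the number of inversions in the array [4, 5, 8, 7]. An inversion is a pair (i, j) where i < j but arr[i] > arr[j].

Finding inversions in [4, 5, 8, 7]:

(2, 3): arr[2]=8 > arr[3]=7

Total inversions: 1

The array has 1 inversion(s): (2,3). Each pair (i,j) satisfies i < j and arr[i] > arr[j].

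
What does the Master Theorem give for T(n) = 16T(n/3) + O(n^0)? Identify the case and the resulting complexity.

Master Theorem for T(n) = 16T(n/3) + O(n^0):

a = 16, b = 3, c = 0
log_b(a) = log_3(16) = 2.5237

Case 1: c = 0 < log_3(16) = 2.5237
T(n) = O(n^(log_3 16))

For T(n) = 16T(n/3) + O(n^0): log_3(16) = 2.5237. This is Case 1 of the Master Theorem (c < log_b(a), work dominated by leaves), giving O(n^(log_3 16)).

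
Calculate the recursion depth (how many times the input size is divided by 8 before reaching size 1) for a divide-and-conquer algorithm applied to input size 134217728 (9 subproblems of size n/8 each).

For divide and conquer with division factor 8:

Problem sizes at each level:
Level 0: 134217728
Level 1: 16777216
Level 2: 2097152
Level 3: 262144
Level 4: 32768
Level 5: 4096
Level 6: 512
Level 7: 64
Level 8: 8
Level 9: 1

The root is level 0 and the size-1 base case is level 9 (the tree spans levels 0 through 9, i.e. 10 levels counting the root), so the depth is the number of divisions: log_8(134217728) = 9

The recursion tree depth is log_8(134217728) = 9. At each level, the problem size is divided by 8, so it takes 9 divisions to reduce to a base case of size 1. The algorithm makes 9 recursive calls at each level.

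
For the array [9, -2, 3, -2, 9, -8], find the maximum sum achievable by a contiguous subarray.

Using Kadane's algorithm on [9, -2, 3, -2, 9, -8]:

Scanning through the array:
Position 1 (value -2): max_ending_here = 7, max_so_far = 9
Position 2 (value 3): max_ending_here = 10, max_so_far = 10
Position 3 (value -2): max_ending_here = 8, max_so_far = 10
Position 4 (value 9): max_ending_here = 17, max_so_far = 17
Position 5 (value -8): max_ending_here = 9, max_so_far = 17

Maximum subarray: [9, -2, 3, -2, 9]
Maximum sum: 17

The maximum subarray is [9, -2, 3, -2, 9] with sum 17. This subarray runs from index 0 to index 4.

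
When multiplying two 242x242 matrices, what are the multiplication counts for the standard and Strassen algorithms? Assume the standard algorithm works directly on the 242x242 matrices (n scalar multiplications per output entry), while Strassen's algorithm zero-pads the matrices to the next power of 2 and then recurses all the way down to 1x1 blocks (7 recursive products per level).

Matrix multiplication for 242x242 matrices:

Strassen's algorithm requires power-of-2 dimensions. Pad 242x242 to 256x256 (next power of 2).

Standard algorithm: 242^3 = 14172488 multiplications
Strassen's algorithm: 7^(log2(256)) = 7^8 = 5764801 multiplications
Savings: 14172488 - 5764801 = 8407687 multiplications

Standard: 14172488 multiplications (242^3). Strassen: 5764801 multiplications (7^8, after padding to 256x256). Strassen reduces 8 recursive multiplications to 7 at each level.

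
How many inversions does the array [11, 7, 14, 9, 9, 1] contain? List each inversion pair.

Finding inversions in [11, 7, 14, 9, 9, 1]:

(0, 1): arr[0]=11 > arr[1]=7
(0, 3): arr[0]=11 > arr[3]=9
(0, 4): arr[0]=11 > arr[4]=9
(0, 5): arr[0]=11 > arr[5]=1
(1, 5): arr[1]=7 > arr[5]=1
(2, 3): arr[2]=14 > arr[3]=9
(2, 4): arr[2]=14 > arr[4]=9
(2, 5): arr[2]=14 > arr[5]=1
(3, 5): arr[3]=9 > arr[5]=1
(4, 5): arr[4]=9 > arr[5]=1

Total inversions: 10

The array has 10 inversion(s): (0,1), (0,3), (0,4), (0,5), (1,5), (2,3), (2,4), (2,5), (3,5), (4,5). Each pair (i,j) satisfies i < j and arr[i] > arr[j].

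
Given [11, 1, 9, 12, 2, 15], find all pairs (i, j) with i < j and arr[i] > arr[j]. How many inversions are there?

Finding inversions in [11, 1, 9, 12, 2, 15]:

(0, 1): arr[0]=11 > arr[1]=1
(0, 2): arr[0]=11 > arr[2]=9
(0, 4): arr[0]=11 > arr[4]=2
(2, 4): arr[2]=9 > arr[4]=2
(3, 4): arr[3]=12 > arr[4]=2

Total inversions: 5

The array has 5 inversion(s): (0,1), (0,2), (0,4), (2,4), (3,4). Each pair (i,j) satisfies i < j and arr[i] > arr[j].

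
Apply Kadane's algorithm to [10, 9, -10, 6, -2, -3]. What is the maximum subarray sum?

Using Kadane's algorithm on [10, 9, -10, 6, -2, -3]:

Scanning through the array:
Position 1 (value 9): max_ending_here = 19, max_so_far = 19
Position 2 (value -10): max_ending_here = 9, max_so_far = 19
Position 3 (value 6): max_ending_here = 15, max_so_far = 19
Position 4 (value -2): max_ending_here = 13, max_so_far = 19
Position 5 (value -3): max_ending_here = 10, max_so_far = 19

Maximum subarray: [10, 9]
Maximum sum: 19

The maximum subarray is [10, 9] with sum 19. This subarray runs from index 0 to index 1.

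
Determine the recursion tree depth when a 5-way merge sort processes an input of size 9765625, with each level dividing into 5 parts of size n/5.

For divide and conquer with division factor 5:

Problem sizes at each level:
Level 0: 9765625
Level 1: 1953125
Level 2: 390625
Level 3: 78125
Level 4: 15625
Level 5: 3125
Level 6: 625
Level 7: 125
Level 8: 25
Level 9: 5
Level 10: 1

The root is level 0 and the size-1 base case is level 10 (the tree spans levels 0 through 10, i.e. 11 levels counting the root), so the depth is the number of divisions: log_5(9765625) = 10

The recursion tree depth is log_5(9765625) = 10. At each level, the problem size is divided by 5, so it takes 10 divisions to reduce to a base case of size 1. The algorithm makes 5 recursive calls at each level.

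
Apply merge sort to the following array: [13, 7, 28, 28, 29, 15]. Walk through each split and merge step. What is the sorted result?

Merge sort trace:

Split: [13, 7, 28, 28, 29, 15] -> [13, 7, 28] and [28, 29, 15]
  Split: [13, 7, 28] -> [13] and [7, 28]
    Split: [7, 28] -> [7] and [28]
    Merge: [7] + [28] -> [7, 28]
  Merge: [13] + [7, 28] -> [7, 13, 28]
  Split: [28, 29, 15] -> [28] and [29, 15]
    Split: [29, 15] -> [29] and [15]
    Merge: [29] + [15] -> [15, 29]
  Merge: [28] + [15, 29] -> [15, 28, 29]
Merge: [7, 13, 28] + [15, 28, 29] -> [7, 13, 15, 28, 28, 29]

Final sorted array: [7, 13, 15, 28, 28, 29]

The merge sort proceeds by recursively splitting the array and merging sorted halves.
After all merges, the sorted array is [7, 13, 15, 28, 28, 29].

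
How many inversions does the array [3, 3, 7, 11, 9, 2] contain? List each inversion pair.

Finding inversions in [3, 3, 7, 11, 9, 2]:

(0, 5): arr[0]=3 > arr[5]=2
(1, 5): arr[1]=3 > arr[5]=2
(2, 5): arr[2]=7 > arr[5]=2
(3, 4): arr[3]=11 > arr[4]=9
(3, 5): arr[3]=11 > arr[5]=2
(4, 5): arr[4]=9 > arr[5]=2

Total inversions: 6

The array has 6 inversion(s): (0,5), (1,5), (2,5), (3,4), (3,5), (4,5). Each pair (i,j) satisfies i < j and arr[i] > arr[j].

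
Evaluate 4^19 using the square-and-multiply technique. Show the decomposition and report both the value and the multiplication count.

Computing 4^19 by squaring (build up from 4^1; each line after the first costs one multiplication):

4^1 = 4
4^2 = (4^1)^2 = 4^2 = 16
4^4 = (4^2)^2 = 16^2 = 256
4^8 = (4^4)^2 = 256^2 = 65536
4^9 = 4 * 4^8 = 4 * 65536 = 262144
4^18 = (4^9)^2 = 262144^2 = 68719476736
4^19 = 4 * 4^18 = 4 * 68719476736 = 274877906944

Result: 274877906944
Multiplications needed: 6 (6 lines after 4^1)

4^19 = 274877906944. Using exponentiation by squaring, this requires 6 multiplications. The key idea: if the exponent is even, square the half-power; if odd, multiply by the base once.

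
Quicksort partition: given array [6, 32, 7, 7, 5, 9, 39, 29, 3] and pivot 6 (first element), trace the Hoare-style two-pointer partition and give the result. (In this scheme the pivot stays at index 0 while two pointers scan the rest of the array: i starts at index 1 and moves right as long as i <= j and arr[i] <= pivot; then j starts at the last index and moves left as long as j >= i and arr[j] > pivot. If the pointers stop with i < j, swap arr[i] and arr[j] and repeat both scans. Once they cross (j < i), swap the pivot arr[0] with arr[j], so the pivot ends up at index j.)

Hoare-style two-pointer partition with pivot = 6:

Initial array: [6, 32, 7, 7, 5, 9, 39, 29, 3]

Pointers start at i = 1, j = 8.
i stops at index 1 (arr[1]=32 > 6), j stops at index 8 (arr[8]=3 <= 6): swap arr[1] and arr[8], array becomes [6, 3, 7, 7, 5, 9, 39, 29, 32]
i stops at index 2 (arr[2]=7 > 6), j stops at index 4 (arr[4]=5 <= 6): swap arr[2] and arr[4], array becomes [6, 3, 5, 7, 7, 9, 39, 29, 32]
i ends at 3, j ends at 2: the pointers have crossed (j < i), so scanning stops.

Swap pivot arr[0] with arr[2] to place pivot at position 2: [5, 3, 6, 7, 7, 9, 39, 29, 32]
Pivot position: 2

After partitioning with pivot 6, the array becomes [5, 3, 6, 7, 7, 9, 39, 29, 32]. The pivot is placed at index 2. All elements to the left of the pivot are <= 6, and all elements to the right are > 6.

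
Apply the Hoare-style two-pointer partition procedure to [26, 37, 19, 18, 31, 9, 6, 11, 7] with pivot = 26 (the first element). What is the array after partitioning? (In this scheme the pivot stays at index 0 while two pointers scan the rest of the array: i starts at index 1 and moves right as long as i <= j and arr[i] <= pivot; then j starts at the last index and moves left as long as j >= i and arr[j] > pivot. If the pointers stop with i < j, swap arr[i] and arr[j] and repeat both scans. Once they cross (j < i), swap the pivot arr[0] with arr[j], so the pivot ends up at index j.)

Hoare-style two-pointer partition with pivot = 26:

Initial array: [26, 37, 19, 18, 31, 9, 6, 11, 7]

Pointers start at i = 1, j = 8.
i stops at index 1 (arr[1]=37 > 26), j stops at index 8 (arr[8]=7 <= 26): swap arr[1] and arr[8], array becomes [26, 7, 19, 18, 31, 9, 6, 11, 37]
i stops at index 4 (arr[4]=31 > 26), j stops at index 7 (arr[7]=11 <= 26): swap arr[4] and arr[7], array becomes [26, 7, 19, 18, 11, 9, 6, 31, 37]
i ends at 7, j ends at 6: the pointers have crossed (j < i), so scanning stops.

Swap pivot arr[0] with arr[6] to place pivot at position 6: [6, 7, 19, 18, 11, 9, 26, 31, 37]
Pivot position: 6

After partitioning with pivot 26, the array becomes [6, 7, 19, 18, 11, 9, 26, 31, 37]. The pivot is placed at index 6. All elements to the left of the pivot are <= 26, and all elements to the right are > 26.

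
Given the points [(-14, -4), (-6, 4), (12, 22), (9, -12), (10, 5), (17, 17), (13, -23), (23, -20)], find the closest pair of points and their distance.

Computing all pairwise distances among 8 points:

d((-14, -4), (-6, 4)) = 11.3137
d((-14, -4), (12, 22)) = 36.7696
d((-14, -4), (9, -12)) = 24.3516
d((-14, -4), (10, 5)) = 25.632
d((-14, -4), (17, 17)) = 37.4433
d((-14, -4), (13, -23)) = 33.0151
d((-14, -4), (23, -20)) = 40.3113
d((-6, 4), (12, 22)) = 25.4558
d((-6, 4), (9, -12)) = 21.9317
d((-6, 4), (10, 5)) = 16.0312
d((-6, 4), (17, 17)) = 26.4197
d((-6, 4), (13, -23)) = 33.0151
d((-6, 4), (23, -20)) = 37.6431
d((12, 22), (9, -12)) = 34.1321
d((12, 22), (10, 5)) = 17.1172
d((12, 22), (17, 17)) = 7.0711 <-- minimum
d((12, 22), (13, -23)) = 45.0111
d((12, 22), (23, -20)) = 43.4166
d((9, -12), (10, 5)) = 17.0294
d((9, -12), (17, 17)) = 30.0832
d((9, -12), (13, -23)) = 11.7047
d((9, -12), (23, -20)) = 16.1245
d((10, 5), (17, 17)) = 13.8924
d((10, 5), (13, -23)) = 28.1603
d((10, 5), (23, -20)) = 28.178
d((17, 17), (13, -23)) = 40.1995
d((17, 17), (23, -20)) = 37.4833
d((13, -23), (23, -20)) = 10.4403

Closest pair: (12, 22) and (17, 17) with distance 7.0711

The closest pair is (12, 22) and (17, 17) with Euclidean distance 7.0711. For 8 points, brute-force pairwise comparison is shown above. For large n, the divide-and-conquer algorithm (sort by x, recurse on halves, check the dividing strip) achieves O(n log n).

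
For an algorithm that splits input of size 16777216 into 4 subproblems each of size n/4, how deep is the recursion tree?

For divide and conquer with division factor 4:

Problem sizes at each level:
Level 0: 16777216
Level 1: 4194304
Level 2: 1048576
Level 3: 262144
Level 4: 65536
Level 5: 16384
Level 6: 4096
Level 7: 1024
Level 8: 256
Level 9: 64
Level 10: 16
Level 11: 4
Level 12: 1

The root is level 0 and the size-1 base case is level 12 (the tree spans levels 0 through 12, i.e. 13 levels counting the root), so the depth is the number of divisions: log_4(16777216) = 12

The recursion tree depth is log_4(16777216) = 12. At each level, the problem size is divided by 4, so it takes 12 divisions to reduce to a base case of size 1. The algorithm makes 4 recursive calls at each level.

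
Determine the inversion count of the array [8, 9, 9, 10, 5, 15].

Finding inversions in [8, 9, 9, 10, 5, 15]:

(0, 4): arr[0]=8 > arr[4]=5
(1, 4): arr[1]=9 > arr[4]=5
(2, 4): arr[2]=9 > arr[4]=5
(3, 4): arr[3]=10 > arr[4]=5

Total inversions: 4

The array has 4 inversion(s): (0,4), (1,4), (2,4), (3,4). Each pair (i,j) satisfies i < j and arr[i] > arr[j].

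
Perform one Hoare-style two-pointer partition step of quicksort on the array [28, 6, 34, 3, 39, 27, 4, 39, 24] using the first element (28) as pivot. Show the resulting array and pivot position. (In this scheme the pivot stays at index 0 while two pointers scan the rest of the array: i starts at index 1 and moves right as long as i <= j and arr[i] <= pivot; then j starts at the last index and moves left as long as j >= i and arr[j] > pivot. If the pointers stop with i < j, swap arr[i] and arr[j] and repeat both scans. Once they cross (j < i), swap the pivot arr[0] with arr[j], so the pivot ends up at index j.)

Hoare-style two-pointer partition with pivot = 28:

Initial array: [28, 6, 34, 3, 39, 27, 4, 39, 24]

Pointers start at i = 1, j = 8.
i stops at index 2 (arr[2]=34 > 28), j stops at index 8 (arr[8]=24 <= 28): swap arr[2] and arr[8], array becomes [28, 6, 24, 3, 39, 27, 4, 39, 34]
i stops at index 4 (arr[4]=39 > 28), j stops at index 6 (arr[6]=4 <= 28): swap arr[4] and arr[6], array becomes [28, 6, 24, 3, 4, 27, 39, 39, 34]
i ends at 6, j ends at 5: the pointers have crossed (j < i), so scanning stops.

Swap pivot arr[0] with arr[5] to place pivot at position 5: [27, 6, 24, 3, 4, 28, 39, 39, 34]
Pivot position: 5

After partitioning with pivot 28, the array becomes [27, 6, 24, 3, 4, 28, 39, 39, 34]. The pivot is placed at index 5. All elements to the left of the pivot are <= 28, and all elements to the right are > 28.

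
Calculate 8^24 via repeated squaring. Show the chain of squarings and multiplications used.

Computing 8^24 by squaring (build up from 8^1; each line after the first costs one multiplication):

8^1 = 8
8^2 = (8^1)^2 = 8^2 = 64
8^3 = 8 * 8^2 = 8 * 64 = 512
8^6 = (8^3)^2 = 512^2 = 262144
8^12 = (8^6)^2 = 262144^2 = 68719476736
8^24 = (8^12)^2 = 68719476736^2 = 4722366482869645213696

Result: 4722366482869645213696
Multiplications needed: 5 (5 lines after 8^1)

8^24 = 4722366482869645213696. Using exponentiation by squaring, this requires 5 multiplications. The key idea: if the exponent is even, square the half-power; if odd, multiply by the base once.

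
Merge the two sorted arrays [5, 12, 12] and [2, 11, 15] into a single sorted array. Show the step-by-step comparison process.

Merging process:

Compare 5 vs 2: take 2 from right. Merged: [2]
Compare 5 vs 11: take 5 from left. Merged: [2, 5]
Compare 12 vs 11: take 11 from right. Merged: [2, 5, 11]
Compare 12 vs 15: take 12 from left. Merged: [2, 5, 11, 12]
Compare 12 vs 15: take 12 from left. Merged: [2, 5, 11, 12, 12]
Append remaining from right: [15]. Merged: [2, 5, 11, 12, 12, 15]

Final merged array: [2, 5, 11, 12, 12, 15]
Total comparisons: 5

The merged array is [2, 5, 11, 12, 12, 15], requiring 5 comparisons. The merge step runs in O(n) time where n is the total number of elements.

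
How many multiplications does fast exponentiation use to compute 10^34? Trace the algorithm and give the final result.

Computing 10^34 by squaring (build up from 10^1; each line after the first costs one multiplication):

10^1 = 10
10^2 = (10^1)^2 = 10^2 = 100
10^4 = (10^2)^2 = 100^2 = 10000
10^8 = (10^4)^2 = 10000^2 = 100000000
10^16 = (10^8)^2 = 100000000^2 = 10000000000000000
10^17 = 10 * 10^16 = 10 * 10000000000000000 = 100000000000000000
10^34 = (10^17)^2 = 100000000000000000^2 = 10000000000000000000000000000000000

Result: 10000000000000000000000000000000000
Multiplications needed: 6 (6 lines after 10^1)

10^34 = 10000000000000000000000000000000000. Using exponentiation by squaring, this requires 6 multiplications. The key idea: if the exponent is even, square the half-power; if odd, multiply by the base once.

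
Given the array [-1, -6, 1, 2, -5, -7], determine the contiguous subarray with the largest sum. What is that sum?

Using Kadane's algorithm on [-1, -6, 1, 2, -5, -7]:

Scanning through the array:
Position 1 (value -6): max_ending_here = -6, max_so_far = -1
Position 2 (value 1): max_ending_here = 1, max_so_far = 1
Position 3 (value 2): max_ending_here = 3, max_so_far = 3
Position 4 (value -5): max_ending_here = -2, max_so_far = 3
Position 5 (value -7): max_ending_here = -7, max_so_far = 3

Maximum subarray: [1, 2]
Maximum sum: 3

The maximum subarray is [1, 2] with sum 3. This subarray runs from index 2 to index 3.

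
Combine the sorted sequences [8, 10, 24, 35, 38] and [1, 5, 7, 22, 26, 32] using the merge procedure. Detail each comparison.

Merging process:

Compare 8 vs 1: take 1 from right. Merged: [1]
Compare 8 vs 5: take 5 from right. Merged: [1, 5]
Compare 8 vs 7: take 7 from right. Merged: [1, 5, 7]
Compare 8 vs 22: take 8 from left. Merged: [1, 5, 7, 8]
Compare 10 vs 22: take 10 from left. Merged: [1, 5, 7, 8, 10]
Compare 24 vs 22: take 22 from right. Merged: [1, 5, 7, 8, 10, 22]
Compare 24 vs 26: take 24 from left. Merged: [1, 5, 7, 8, 10, 22, 24]
Compare 35 vs 26: take 26 from right. Merged: [1, 5, 7, 8, 10, 22, 24, 26]
Compare 35 vs 32: take 32 from right. Merged: [1, 5, 7, 8, 10, 22, 24, 26, 32]
Append remaining from left: [35, 38]. Merged: [1, 5, 7, 8, 10, 22, 24, 26, 32, 35, 38]

Final merged array: [1, 5, 7, 8, 10, 22, 24, 26, 32, 35, 38]
Total comparisons: 9

The merged array is [1, 5, 7, 8, 10, 22, 24, 26, 32, 35, 38], requiring 9 comparisons. The merge step runs in O(n) time where n is the total number of elements.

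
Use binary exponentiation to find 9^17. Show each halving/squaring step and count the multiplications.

Computing 9^17 by squaring (build up from 9^1; each line after the first costs one multiplication):

9^1 = 9
9^2 = (9^1)^2 = 9^2 = 81
9^4 = (9^2)^2 = 81^2 = 6561
9^8 = (9^4)^2 = 6561^2 = 43046721
9^16 = (9^8)^2 = 43046721^2 = 1853020188851841
9^17 = 9 * 9^16 = 9 * 1853020188851841 = 16677181699666569

Result: 16677181699666569
Multiplications needed: 5 (5 lines after 9^1)

9^17 = 16677181699666569. Using exponentiation by squaring, this requires 5 multiplications. The key idea: if the exponent is even, square the half-power; if odd, multiply by the base once.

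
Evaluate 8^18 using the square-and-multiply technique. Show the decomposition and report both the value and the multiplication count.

Computing 8^18 by squaring (build up from 8^1; each line after the first costs one multiplication):

8^1 = 8
8^2 = (8^1)^2 = 8^2 = 64
8^4 = (8^2)^2 = 64^2 = 4096
8^8 = (8^4)^2 = 4096^2 = 16777216
8^9 = 8 * 8^8 = 8 * 16777216 = 134217728
8^18 = (8^9)^2 = 134217728^2 = 18014398509481984

Result: 18014398509481984
Multiplications needed: 5 (5 lines after 8^1)

8^18 = 18014398509481984. Using exponentiation by squaring, this requires 5 multiplications. The key idea: if the exponent is even, square the half-power; if odd, multiply by the base once.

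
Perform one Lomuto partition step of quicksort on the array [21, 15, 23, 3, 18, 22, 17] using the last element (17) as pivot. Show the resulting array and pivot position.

Lomuto partition with pivot = 17:

Initial array: [21, 15, 23, 3, 18, 22, 17]

arr[0]=21 > 17: no swap
arr[1]=15 <= 17: swap with position 0, array becomes [15, 21, 23, 3, 18, 22, 17]
arr[2]=23 > 17: no swap
arr[3]=3 <= 17: swap with position 1, array becomes [15, 3, 23, 21, 18, 22, 17]
arr[4]=18 > 17: no swap
arr[5]=22 > 17: no swap

Place pivot at position 2: [15, 3, 17, 21, 18, 22, 23]
Pivot position: 2

After partitioning with pivot 17, the array becomes [15, 3, 17, 21, 18, 22, 23]. The pivot is placed at index 2. All elements to the left of the pivot are <= 17, and all elements to the right are > 17.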